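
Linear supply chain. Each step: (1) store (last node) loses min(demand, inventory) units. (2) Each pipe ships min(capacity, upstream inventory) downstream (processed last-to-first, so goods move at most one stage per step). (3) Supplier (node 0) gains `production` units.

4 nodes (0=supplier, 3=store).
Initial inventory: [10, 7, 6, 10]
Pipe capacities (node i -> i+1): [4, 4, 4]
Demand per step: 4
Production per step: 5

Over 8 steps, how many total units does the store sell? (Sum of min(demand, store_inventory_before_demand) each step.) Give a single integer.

Step 1: sold=4 (running total=4) -> [11 7 6 10]
Step 2: sold=4 (running total=8) -> [12 7 6 10]
Step 3: sold=4 (running total=12) -> [13 7 6 10]
Step 4: sold=4 (running total=16) -> [14 7 6 10]
Step 5: sold=4 (running total=20) -> [15 7 6 10]
Step 6: sold=4 (running total=24) -> [16 7 6 10]
Step 7: sold=4 (running total=28) -> [17 7 6 10]
Step 8: sold=4 (running total=32) -> [18 7 6 10]

Answer: 32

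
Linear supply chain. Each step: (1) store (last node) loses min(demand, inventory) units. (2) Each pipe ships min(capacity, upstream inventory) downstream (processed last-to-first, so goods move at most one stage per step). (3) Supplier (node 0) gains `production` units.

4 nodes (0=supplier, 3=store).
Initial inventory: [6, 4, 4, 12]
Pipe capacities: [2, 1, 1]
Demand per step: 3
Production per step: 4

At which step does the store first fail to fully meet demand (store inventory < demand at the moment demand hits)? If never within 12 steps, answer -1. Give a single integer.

Step 1: demand=3,sold=3 ship[2->3]=1 ship[1->2]=1 ship[0->1]=2 prod=4 -> [8 5 4 10]
Step 2: demand=3,sold=3 ship[2->3]=1 ship[1->2]=1 ship[0->1]=2 prod=4 -> [10 6 4 8]
Step 3: demand=3,sold=3 ship[2->3]=1 ship[1->2]=1 ship[0->1]=2 prod=4 -> [12 7 4 6]
Step 4: demand=3,sold=3 ship[2->3]=1 ship[1->2]=1 ship[0->1]=2 prod=4 -> [14 8 4 4]
Step 5: demand=3,sold=3 ship[2->3]=1 ship[1->2]=1 ship[0->1]=2 prod=4 -> [16 9 4 2]
Step 6: demand=3,sold=2 ship[2->3]=1 ship[1->2]=1 ship[0->1]=2 prod=4 -> [18 10 4 1]
Step 7: demand=3,sold=1 ship[2->3]=1 ship[1->2]=1 ship[0->1]=2 prod=4 -> [20 11 4 1]
Step 8: demand=3,sold=1 ship[2->3]=1 ship[1->2]=1 ship[0->1]=2 prod=4 -> [22 12 4 1]
Step 9: demand=3,sold=1 ship[2->3]=1 ship[1->2]=1 ship[0->1]=2 prod=4 -> [24 13 4 1]
Step 10: demand=3,sold=1 ship[2->3]=1 ship[1->2]=1 ship[0->1]=2 prod=4 -> [26 14 4 1]
Step 11: demand=3,sold=1 ship[2->3]=1 ship[1->2]=1 ship[0->1]=2 prod=4 -> [28 15 4 1]
Step 12: demand=3,sold=1 ship[2->3]=1 ship[1->2]=1 ship[0->1]=2 prod=4 -> [30 16 4 1]
First stockout at step 6

6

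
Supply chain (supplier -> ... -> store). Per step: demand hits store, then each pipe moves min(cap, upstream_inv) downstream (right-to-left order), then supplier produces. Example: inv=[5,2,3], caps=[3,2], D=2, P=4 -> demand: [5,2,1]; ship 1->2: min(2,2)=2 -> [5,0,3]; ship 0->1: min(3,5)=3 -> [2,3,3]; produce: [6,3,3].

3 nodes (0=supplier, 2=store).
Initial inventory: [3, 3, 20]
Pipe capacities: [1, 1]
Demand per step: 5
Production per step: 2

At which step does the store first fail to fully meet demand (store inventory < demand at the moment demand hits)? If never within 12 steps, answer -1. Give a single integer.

Step 1: demand=5,sold=5 ship[1->2]=1 ship[0->1]=1 prod=2 -> [4 3 16]
Step 2: demand=5,sold=5 ship[1->2]=1 ship[0->1]=1 prod=2 -> [5 3 12]
Step 3: demand=5,sold=5 ship[1->2]=1 ship[0->1]=1 prod=2 -> [6 3 8]
Step 4: demand=5,sold=5 ship[1->2]=1 ship[0->1]=1 prod=2 -> [7 3 4]
Step 5: demand=5,sold=4 ship[1->2]=1 ship[0->1]=1 prod=2 -> [8 3 1]
Step 6: demand=5,sold=1 ship[1->2]=1 ship[0->1]=1 prod=2 -> [9 3 1]
Step 7: demand=5,sold=1 ship[1->2]=1 ship[0->1]=1 prod=2 -> [10 3 1]
Step 8: demand=5,sold=1 ship[1->2]=1 ship[0->1]=1 prod=2 -> [11 3 1]
Step 9: demand=5,sold=1 ship[1->2]=1 ship[0->1]=1 prod=2 -> [12 3 1]
Step 10: demand=5,sold=1 ship[1->2]=1 ship[0->1]=1 prod=2 -> [13 3 1]
Step 11: demand=5,sold=1 ship[1->2]=1 ship[0->1]=1 prod=2 -> [14 3 1]
Step 12: demand=5,sold=1 ship[1->2]=1 ship[0->1]=1 prod=2 -> [15 3 1]
First stockout at step 5

5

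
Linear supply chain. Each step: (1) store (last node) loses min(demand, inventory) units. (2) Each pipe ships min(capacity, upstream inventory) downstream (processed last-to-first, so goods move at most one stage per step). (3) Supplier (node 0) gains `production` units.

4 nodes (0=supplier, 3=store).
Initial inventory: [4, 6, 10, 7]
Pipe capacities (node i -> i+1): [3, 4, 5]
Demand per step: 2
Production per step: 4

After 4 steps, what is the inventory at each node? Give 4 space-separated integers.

Step 1: demand=2,sold=2 ship[2->3]=5 ship[1->2]=4 ship[0->1]=3 prod=4 -> inv=[5 5 9 10]
Step 2: demand=2,sold=2 ship[2->3]=5 ship[1->2]=4 ship[0->1]=3 prod=4 -> inv=[6 4 8 13]
Step 3: demand=2,sold=2 ship[2->3]=5 ship[1->2]=4 ship[0->1]=3 prod=4 -> inv=[7 3 7 16]
Step 4: demand=2,sold=2 ship[2->3]=5 ship[1->2]=3 ship[0->1]=3 prod=4 -> inv=[8 3 5 19]

8 3 5 19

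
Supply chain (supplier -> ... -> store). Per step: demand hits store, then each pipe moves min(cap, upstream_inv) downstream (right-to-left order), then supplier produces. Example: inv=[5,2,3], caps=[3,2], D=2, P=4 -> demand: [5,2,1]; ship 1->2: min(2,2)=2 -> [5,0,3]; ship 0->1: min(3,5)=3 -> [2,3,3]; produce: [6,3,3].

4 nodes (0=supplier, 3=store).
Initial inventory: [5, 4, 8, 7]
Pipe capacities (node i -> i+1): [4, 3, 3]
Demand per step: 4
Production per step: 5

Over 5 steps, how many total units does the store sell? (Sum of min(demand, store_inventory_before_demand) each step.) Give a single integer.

Step 1: sold=4 (running total=4) -> [6 5 8 6]
Step 2: sold=4 (running total=8) -> [7 6 8 5]
Step 3: sold=4 (running total=12) -> [8 7 8 4]
Step 4: sold=4 (running total=16) -> [9 8 8 3]
Step 5: sold=3 (running total=19) -> [10 9 8 3]

Answer: 19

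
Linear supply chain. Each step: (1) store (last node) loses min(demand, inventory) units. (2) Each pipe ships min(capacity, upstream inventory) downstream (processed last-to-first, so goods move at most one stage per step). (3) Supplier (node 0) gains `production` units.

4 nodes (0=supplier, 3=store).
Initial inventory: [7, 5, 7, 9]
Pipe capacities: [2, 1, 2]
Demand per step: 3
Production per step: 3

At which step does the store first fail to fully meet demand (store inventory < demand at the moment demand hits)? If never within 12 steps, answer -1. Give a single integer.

Step 1: demand=3,sold=3 ship[2->3]=2 ship[1->2]=1 ship[0->1]=2 prod=3 -> [8 6 6 8]
Step 2: demand=3,sold=3 ship[2->3]=2 ship[1->2]=1 ship[0->1]=2 prod=3 -> [9 7 5 7]
Step 3: demand=3,sold=3 ship[2->3]=2 ship[1->2]=1 ship[0->1]=2 prod=3 -> [10 8 4 6]
Step 4: demand=3,sold=3 ship[2->3]=2 ship[1->2]=1 ship[0->1]=2 prod=3 -> [11 9 3 5]
Step 5: demand=3,sold=3 ship[2->3]=2 ship[1->2]=1 ship[0->1]=2 prod=3 -> [12 10 2 4]
Step 6: demand=3,sold=3 ship[2->3]=2 ship[1->2]=1 ship[0->1]=2 prod=3 -> [13 11 1 3]
Step 7: demand=3,sold=3 ship[2->3]=1 ship[1->2]=1 ship[0->1]=2 prod=3 -> [14 12 1 1]
Step 8: demand=3,sold=1 ship[2->3]=1 ship[1->2]=1 ship[0->1]=2 prod=3 -> [15 13 1 1]
Step 9: demand=3,sold=1 ship[2->3]=1 ship[1->2]=1 ship[0->1]=2 prod=3 -> [16 14 1 1]
Step 10: demand=3,sold=1 ship[2->3]=1 ship[1->2]=1 ship[0->1]=2 prod=3 -> [17 15 1 1]
Step 11: demand=3,sold=1 ship[2->3]=1 ship[1->2]=1 ship[0->1]=2 prod=3 -> [18 16 1 1]
Step 12: demand=3,sold=1 ship[2->3]=1 ship[1->2]=1 ship[0->1]=2 prod=3 -> [19 17 1 1]
First stockout at step 8

8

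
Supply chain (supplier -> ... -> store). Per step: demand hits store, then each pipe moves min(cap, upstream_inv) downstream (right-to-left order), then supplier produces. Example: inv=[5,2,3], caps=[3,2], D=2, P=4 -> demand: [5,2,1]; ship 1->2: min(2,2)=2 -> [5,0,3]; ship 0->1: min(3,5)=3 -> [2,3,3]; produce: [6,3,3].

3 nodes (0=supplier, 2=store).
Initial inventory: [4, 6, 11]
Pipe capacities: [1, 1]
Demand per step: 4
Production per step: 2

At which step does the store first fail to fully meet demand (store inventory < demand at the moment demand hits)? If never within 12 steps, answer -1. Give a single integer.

Step 1: demand=4,sold=4 ship[1->2]=1 ship[0->1]=1 prod=2 -> [5 6 8]
Step 2: demand=4,sold=4 ship[1->2]=1 ship[0->1]=1 prod=2 -> [6 6 5]
Step 3: demand=4,sold=4 ship[1->2]=1 ship[0->1]=1 prod=2 -> [7 6 2]
Step 4: demand=4,sold=2 ship[1->2]=1 ship[0->1]=1 prod=2 -> [8 6 1]
Step 5: demand=4,sold=1 ship[1->2]=1 ship[0->1]=1 prod=2 -> [9 6 1]
Step 6: demand=4,sold=1 ship[1->2]=1 ship[0->1]=1 prod=2 -> [10 6 1]
Step 7: demand=4,sold=1 ship[1->2]=1 ship[0->1]=1 prod=2 -> [11 6 1]
Step 8: demand=4,sold=1 ship[1->2]=1 ship[0->1]=1 prod=2 -> [12 6 1]
Step 9: demand=4,sold=1 ship[1->2]=1 ship[0->1]=1 prod=2 -> [13 6 1]
Step 10: demand=4,sold=1 ship[1->2]=1 ship[0->1]=1 prod=2 -> [14 6 1]
Step 11: demand=4,sold=1 ship[1->2]=1 ship[0->1]=1 prod=2 -> [15 6 1]
Step 12: demand=4,sold=1 ship[1->2]=1 ship[0->1]=1 prod=2 -> [16 6 1]
First stockout at step 4

4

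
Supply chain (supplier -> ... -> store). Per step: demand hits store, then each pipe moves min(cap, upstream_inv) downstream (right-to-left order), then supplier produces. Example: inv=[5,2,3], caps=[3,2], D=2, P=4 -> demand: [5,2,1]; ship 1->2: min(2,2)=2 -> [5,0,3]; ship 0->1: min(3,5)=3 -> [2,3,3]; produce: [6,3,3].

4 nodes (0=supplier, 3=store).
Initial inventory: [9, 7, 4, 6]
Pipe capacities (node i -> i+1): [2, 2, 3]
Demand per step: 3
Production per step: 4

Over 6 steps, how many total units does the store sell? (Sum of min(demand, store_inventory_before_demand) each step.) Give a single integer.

Step 1: sold=3 (running total=3) -> [11 7 3 6]
Step 2: sold=3 (running total=6) -> [13 7 2 6]
Step 3: sold=3 (running total=9) -> [15 7 2 5]
Step 4: sold=3 (running total=12) -> [17 7 2 4]
Step 5: sold=3 (running total=15) -> [19 7 2 3]
Step 6: sold=3 (running total=18) -> [21 7 2 2]

Answer: 18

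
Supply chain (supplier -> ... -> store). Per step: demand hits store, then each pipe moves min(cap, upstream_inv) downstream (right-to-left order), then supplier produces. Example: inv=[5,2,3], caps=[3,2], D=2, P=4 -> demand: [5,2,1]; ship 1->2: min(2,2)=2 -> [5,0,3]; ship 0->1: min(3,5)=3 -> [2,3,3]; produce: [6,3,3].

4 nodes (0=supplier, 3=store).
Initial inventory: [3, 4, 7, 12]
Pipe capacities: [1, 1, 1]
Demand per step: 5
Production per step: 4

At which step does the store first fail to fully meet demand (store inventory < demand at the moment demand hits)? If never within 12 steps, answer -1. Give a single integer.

Step 1: demand=5,sold=5 ship[2->3]=1 ship[1->2]=1 ship[0->1]=1 prod=4 -> [6 4 7 8]
Step 2: demand=5,sold=5 ship[2->3]=1 ship[1->2]=1 ship[0->1]=1 prod=4 -> [9 4 7 4]
Step 3: demand=5,sold=4 ship[2->3]=1 ship[1->2]=1 ship[0->1]=1 prod=4 -> [12 4 7 1]
Step 4: demand=5,sold=1 ship[2->3]=1 ship[1->2]=1 ship[0->1]=1 prod=4 -> [15 4 7 1]
Step 5: demand=5,sold=1 ship[2->3]=1 ship[1->2]=1 ship[0->1]=1 prod=4 -> [18 4 7 1]
Step 6: demand=5,sold=1 ship[2->3]=1 ship[1->2]=1 ship[0->1]=1 prod=4 -> [21 4 7 1]
Step 7: demand=5,sold=1 ship[2->3]=1 ship[1->2]=1 ship[0->1]=1 prod=4 -> [24 4 7 1]
Step 8: demand=5,sold=1 ship[2->3]=1 ship[1->2]=1 ship[0->1]=1 prod=4 -> [27 4 7 1]
Step 9: demand=5,sold=1 ship[2->3]=1 ship[1->2]=1 ship[0->1]=1 prod=4 -> [30 4 7 1]
Step 10: demand=5,sold=1 ship[2->3]=1 ship[1->2]=1 ship[0->1]=1 prod=4 -> [33 4 7 1]
Step 11: demand=5,sold=1 ship[2->3]=1 ship[1->2]=1 ship[0->1]=1 prod=4 -> [36 4 7 1]
Step 12: demand=5,sold=1 ship[2->3]=1 ship[1->2]=1 ship[0->1]=1 prod=4 -> [39 4 7 1]
First stockout at step 3

3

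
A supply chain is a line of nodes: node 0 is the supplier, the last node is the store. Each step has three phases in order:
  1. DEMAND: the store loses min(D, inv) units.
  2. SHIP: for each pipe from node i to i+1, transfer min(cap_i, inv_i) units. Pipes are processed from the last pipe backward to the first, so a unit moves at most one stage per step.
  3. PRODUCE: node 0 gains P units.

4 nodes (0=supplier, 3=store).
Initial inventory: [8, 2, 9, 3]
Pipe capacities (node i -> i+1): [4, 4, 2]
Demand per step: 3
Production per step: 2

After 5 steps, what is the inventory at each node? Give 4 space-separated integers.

Step 1: demand=3,sold=3 ship[2->3]=2 ship[1->2]=2 ship[0->1]=4 prod=2 -> inv=[6 4 9 2]
Step 2: demand=3,sold=2 ship[2->3]=2 ship[1->2]=4 ship[0->1]=4 prod=2 -> inv=[4 4 11 2]
Step 3: demand=3,sold=2 ship[2->3]=2 ship[1->2]=4 ship[0->1]=4 prod=2 -> inv=[2 4 13 2]
Step 4: demand=3,sold=2 ship[2->3]=2 ship[1->2]=4 ship[0->1]=2 prod=2 -> inv=[2 2 15 2]
Step 5: demand=3,sold=2 ship[2->3]=2 ship[1->2]=2 ship[0->1]=2 prod=2 -> inv=[2 2 15 2]

2 2 15 2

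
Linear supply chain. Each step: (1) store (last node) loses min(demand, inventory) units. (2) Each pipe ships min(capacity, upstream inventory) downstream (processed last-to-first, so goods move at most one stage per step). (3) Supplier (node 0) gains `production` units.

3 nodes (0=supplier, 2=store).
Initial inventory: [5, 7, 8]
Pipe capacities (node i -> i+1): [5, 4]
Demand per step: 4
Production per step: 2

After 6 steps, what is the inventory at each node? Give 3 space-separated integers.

Step 1: demand=4,sold=4 ship[1->2]=4 ship[0->1]=5 prod=2 -> inv=[2 8 8]
Step 2: demand=4,sold=4 ship[1->2]=4 ship[0->1]=2 prod=2 -> inv=[2 6 8]
Step 3: demand=4,sold=4 ship[1->2]=4 ship[0->1]=2 prod=2 -> inv=[2 4 8]
Step 4: demand=4,sold=4 ship[1->2]=4 ship[0->1]=2 prod=2 -> inv=[2 2 8]
Step 5: demand=4,sold=4 ship[1->2]=2 ship[0->1]=2 prod=2 -> inv=[2 2 6]
Step 6: demand=4,sold=4 ship[1->2]=2 ship[0->1]=2 prod=2 -> inv=[2 2 4]

2 2 4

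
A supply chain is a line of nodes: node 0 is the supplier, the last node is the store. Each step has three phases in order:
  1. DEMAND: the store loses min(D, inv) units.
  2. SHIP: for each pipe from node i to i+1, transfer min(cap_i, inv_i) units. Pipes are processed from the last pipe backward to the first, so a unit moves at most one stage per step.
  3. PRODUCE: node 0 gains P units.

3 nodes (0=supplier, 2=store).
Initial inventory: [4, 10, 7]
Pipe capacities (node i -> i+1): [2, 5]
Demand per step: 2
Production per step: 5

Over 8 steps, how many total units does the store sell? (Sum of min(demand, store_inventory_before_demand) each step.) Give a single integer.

Step 1: sold=2 (running total=2) -> [7 7 10]
Step 2: sold=2 (running total=4) -> [10 4 13]
Step 3: sold=2 (running total=6) -> [13 2 15]
Step 4: sold=2 (running total=8) -> [16 2 15]
Step 5: sold=2 (running total=10) -> [19 2 15]
Step 6: sold=2 (running total=12) -> [22 2 15]
Step 7: sold=2 (running total=14) -> [25 2 15]
Step 8: sold=2 (running total=16) -> [28 2 15]

Answer: 16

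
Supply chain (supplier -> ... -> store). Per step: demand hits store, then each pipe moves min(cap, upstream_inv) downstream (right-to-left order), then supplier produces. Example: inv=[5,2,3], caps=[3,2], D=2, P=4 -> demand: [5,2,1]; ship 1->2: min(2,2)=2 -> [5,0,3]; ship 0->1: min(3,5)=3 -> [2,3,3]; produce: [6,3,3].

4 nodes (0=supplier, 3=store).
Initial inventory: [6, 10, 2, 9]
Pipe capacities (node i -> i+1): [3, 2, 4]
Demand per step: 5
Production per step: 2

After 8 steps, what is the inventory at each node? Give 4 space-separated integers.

Step 1: demand=5,sold=5 ship[2->3]=2 ship[1->2]=2 ship[0->1]=3 prod=2 -> inv=[5 11 2 6]
Step 2: demand=5,sold=5 ship[2->3]=2 ship[1->2]=2 ship[0->1]=3 prod=2 -> inv=[4 12 2 3]
Step 3: demand=5,sold=3 ship[2->3]=2 ship[1->2]=2 ship[0->1]=3 prod=2 -> inv=[3 13 2 2]
Step 4: demand=5,sold=2 ship[2->3]=2 ship[1->2]=2 ship[0->1]=3 prod=2 -> inv=[2 14 2 2]
Step 5: demand=5,sold=2 ship[2->3]=2 ship[1->2]=2 ship[0->1]=2 prod=2 -> inv=[2 14 2 2]
Step 6: demand=5,sold=2 ship[2->3]=2 ship[1->2]=2 ship[0->1]=2 prod=2 -> inv=[2 14 2 2]
Step 7: demand=5,sold=2 ship[2->3]=2 ship[1->2]=2 ship[0->1]=2 prod=2 -> inv=[2 14 2 2]
Step 8: demand=5,sold=2 ship[2->3]=2 ship[1->2]=2 ship[0->1]=2 prod=2 -> inv=[2 14 2 2]

2 14 2 2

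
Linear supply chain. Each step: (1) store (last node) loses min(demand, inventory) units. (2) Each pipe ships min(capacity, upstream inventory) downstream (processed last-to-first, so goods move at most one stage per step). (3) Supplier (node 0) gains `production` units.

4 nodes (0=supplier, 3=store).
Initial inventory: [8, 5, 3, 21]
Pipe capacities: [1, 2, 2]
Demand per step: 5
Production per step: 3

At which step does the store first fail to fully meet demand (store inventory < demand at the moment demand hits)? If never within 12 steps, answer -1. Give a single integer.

Step 1: demand=5,sold=5 ship[2->3]=2 ship[1->2]=2 ship[0->1]=1 prod=3 -> [10 4 3 18]
Step 2: demand=5,sold=5 ship[2->3]=2 ship[1->2]=2 ship[0->1]=1 prod=3 -> [12 3 3 15]
Step 3: demand=5,sold=5 ship[2->3]=2 ship[1->2]=2 ship[0->1]=1 prod=3 -> [14 2 3 12]
Step 4: demand=5,sold=5 ship[2->3]=2 ship[1->2]=2 ship[0->1]=1 prod=3 -> [16 1 3 9]
Step 5: demand=5,sold=5 ship[2->3]=2 ship[1->2]=1 ship[0->1]=1 prod=3 -> [18 1 2 6]
Step 6: demand=5,sold=5 ship[2->3]=2 ship[1->2]=1 ship[0->1]=1 prod=3 -> [20 1 1 3]
Step 7: demand=5,sold=3 ship[2->3]=1 ship[1->2]=1 ship[0->1]=1 prod=3 -> [22 1 1 1]
Step 8: demand=5,sold=1 ship[2->3]=1 ship[1->2]=1 ship[0->1]=1 prod=3 -> [24 1 1 1]
Step 9: demand=5,sold=1 ship[2->3]=1 ship[1->2]=1 ship[0->1]=1 prod=3 -> [26 1 1 1]
Step 10: demand=5,sold=1 ship[2->3]=1 ship[1->2]=1 ship[0->1]=1 prod=3 -> [28 1 1 1]
Step 11: demand=5,sold=1 ship[2->3]=1 ship[1->2]=1 ship[0->1]=1 prod=3 -> [30 1 1 1]
Step 12: demand=5,sold=1 ship[2->3]=1 ship[1->2]=1 ship[0->1]=1 prod=3 -> [32 1 1 1]
First stockout at step 7

7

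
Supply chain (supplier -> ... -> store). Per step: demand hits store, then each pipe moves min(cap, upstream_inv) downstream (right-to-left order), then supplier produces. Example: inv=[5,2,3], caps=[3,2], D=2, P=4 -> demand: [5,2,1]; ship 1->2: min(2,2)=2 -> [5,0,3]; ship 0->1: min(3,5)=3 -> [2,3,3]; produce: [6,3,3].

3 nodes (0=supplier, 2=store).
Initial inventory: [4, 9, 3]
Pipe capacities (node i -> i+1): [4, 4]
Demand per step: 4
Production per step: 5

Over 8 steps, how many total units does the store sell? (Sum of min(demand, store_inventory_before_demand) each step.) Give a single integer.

Answer: 31

Derivation:
Step 1: sold=3 (running total=3) -> [5 9 4]
Step 2: sold=4 (running total=7) -> [6 9 4]
Step 3: sold=4 (running total=11) -> [7 9 4]
Step 4: sold=4 (running total=15) -> [8 9 4]
Step 5: sold=4 (running total=19) -> [9 9 4]
Step 6: sold=4 (running total=23) -> [10 9 4]
Step 7: sold=4 (running total=27) -> [11 9 4]
Step 8: sold=4 (running total=31) -> [12 9 4]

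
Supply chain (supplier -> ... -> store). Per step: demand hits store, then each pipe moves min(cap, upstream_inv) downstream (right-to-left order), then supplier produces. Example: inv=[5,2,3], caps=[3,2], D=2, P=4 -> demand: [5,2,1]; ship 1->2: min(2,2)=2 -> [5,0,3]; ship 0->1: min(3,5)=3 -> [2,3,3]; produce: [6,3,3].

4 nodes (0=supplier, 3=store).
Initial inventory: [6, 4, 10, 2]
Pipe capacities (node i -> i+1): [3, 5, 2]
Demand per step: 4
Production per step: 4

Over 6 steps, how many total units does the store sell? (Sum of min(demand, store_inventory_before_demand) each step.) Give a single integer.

Answer: 12

Derivation:
Step 1: sold=2 (running total=2) -> [7 3 12 2]
Step 2: sold=2 (running total=4) -> [8 3 13 2]
Step 3: sold=2 (running total=6) -> [9 3 14 2]
Step 4: sold=2 (running total=8) -> [10 3 15 2]
Step 5: sold=2 (running total=10) -> [11 3 16 2]
Step 6: sold=2 (running total=12) -> [12 3 17 2]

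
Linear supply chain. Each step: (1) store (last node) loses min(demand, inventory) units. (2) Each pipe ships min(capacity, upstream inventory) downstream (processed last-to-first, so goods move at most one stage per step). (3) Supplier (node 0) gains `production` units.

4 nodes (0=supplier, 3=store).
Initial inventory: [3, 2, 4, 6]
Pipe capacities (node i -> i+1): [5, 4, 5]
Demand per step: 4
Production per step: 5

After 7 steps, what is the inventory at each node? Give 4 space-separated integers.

Step 1: demand=4,sold=4 ship[2->3]=4 ship[1->2]=2 ship[0->1]=3 prod=5 -> inv=[5 3 2 6]
Step 2: demand=4,sold=4 ship[2->3]=2 ship[1->2]=3 ship[0->1]=5 prod=5 -> inv=[5 5 3 4]
Step 3: demand=4,sold=4 ship[2->3]=3 ship[1->2]=4 ship[0->1]=5 prod=5 -> inv=[5 6 4 3]
Step 4: demand=4,sold=3 ship[2->3]=4 ship[1->2]=4 ship[0->1]=5 prod=5 -> inv=[5 7 4 4]
Step 5: demand=4,sold=4 ship[2->3]=4 ship[1->2]=4 ship[0->1]=5 prod=5 -> inv=[5 8 4 4]
Step 6: demand=4,sold=4 ship[2->3]=4 ship[1->2]=4 ship[0->1]=5 prod=5 -> inv=[5 9 4 4]
Step 7: demand=4,sold=4 ship[2->3]=4 ship[1->2]=4 ship[0->1]=5 prod=5 -> inv=[5 10 4 4]

5 10 4 4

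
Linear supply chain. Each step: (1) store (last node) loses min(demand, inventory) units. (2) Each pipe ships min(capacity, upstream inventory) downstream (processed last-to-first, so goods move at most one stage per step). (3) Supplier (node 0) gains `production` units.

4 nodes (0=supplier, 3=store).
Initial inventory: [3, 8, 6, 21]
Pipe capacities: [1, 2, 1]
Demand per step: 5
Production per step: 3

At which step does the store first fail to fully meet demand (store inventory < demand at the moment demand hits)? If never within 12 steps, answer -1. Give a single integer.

Step 1: demand=5,sold=5 ship[2->3]=1 ship[1->2]=2 ship[0->1]=1 prod=3 -> [5 7 7 17]
Step 2: demand=5,sold=5 ship[2->3]=1 ship[1->2]=2 ship[0->1]=1 prod=3 -> [7 6 8 13]
Step 3: demand=5,sold=5 ship[2->3]=1 ship[1->2]=2 ship[0->1]=1 prod=3 -> [9 5 9 9]
Step 4: demand=5,sold=5 ship[2->3]=1 ship[1->2]=2 ship[0->1]=1 prod=3 -> [11 4 10 5]
Step 5: demand=5,sold=5 ship[2->3]=1 ship[1->2]=2 ship[0->1]=1 prod=3 -> [13 3 11 1]
Step 6: demand=5,sold=1 ship[2->3]=1 ship[1->2]=2 ship[0->1]=1 prod=3 -> [15 2 12 1]
Step 7: demand=5,sold=1 ship[2->3]=1 ship[1->2]=2 ship[0->1]=1 prod=3 -> [17 1 13 1]
Step 8: demand=5,sold=1 ship[2->3]=1 ship[1->2]=1 ship[0->1]=1 prod=3 -> [19 1 13 1]
Step 9: demand=5,sold=1 ship[2->3]=1 ship[1->2]=1 ship[0->1]=1 prod=3 -> [21 1 13 1]
Step 10: demand=5,sold=1 ship[2->3]=1 ship[1->2]=1 ship[0->1]=1 prod=3 -> [23 1 13 1]
Step 11: demand=5,sold=1 ship[2->3]=1 ship[1->2]=1 ship[0->1]=1 prod=3 -> [25 1 13 1]
Step 12: demand=5,sold=1 ship[2->3]=1 ship[1->2]=1 ship[0->1]=1 prod=3 -> [27 1 13 1]
First stockout at step 6

6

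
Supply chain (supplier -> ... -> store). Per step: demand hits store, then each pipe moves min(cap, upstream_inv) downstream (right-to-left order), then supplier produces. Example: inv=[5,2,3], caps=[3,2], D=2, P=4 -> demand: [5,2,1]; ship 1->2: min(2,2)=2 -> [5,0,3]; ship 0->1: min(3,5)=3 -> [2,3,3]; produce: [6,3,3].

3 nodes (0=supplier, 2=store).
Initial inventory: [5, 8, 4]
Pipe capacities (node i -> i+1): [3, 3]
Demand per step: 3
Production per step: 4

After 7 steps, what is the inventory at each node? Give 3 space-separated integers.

Step 1: demand=3,sold=3 ship[1->2]=3 ship[0->1]=3 prod=4 -> inv=[6 8 4]
Step 2: demand=3,sold=3 ship[1->2]=3 ship[0->1]=3 prod=4 -> inv=[7 8 4]
Step 3: demand=3,sold=3 ship[1->2]=3 ship[0->1]=3 prod=4 -> inv=[8 8 4]
Step 4: demand=3,sold=3 ship[1->2]=3 ship[0->1]=3 prod=4 -> inv=[9 8 4]
Step 5: demand=3,sold=3 ship[1->2]=3 ship[0->1]=3 prod=4 -> inv=[10 8 4]
Step 6: demand=3,sold=3 ship[1->2]=3 ship[0->1]=3 prod=4 -> inv=[11 8 4]
Step 7: demand=3,sold=3 ship[1->2]=3 ship[0->1]=3 prod=4 -> inv=[12 8 4]

12 8 4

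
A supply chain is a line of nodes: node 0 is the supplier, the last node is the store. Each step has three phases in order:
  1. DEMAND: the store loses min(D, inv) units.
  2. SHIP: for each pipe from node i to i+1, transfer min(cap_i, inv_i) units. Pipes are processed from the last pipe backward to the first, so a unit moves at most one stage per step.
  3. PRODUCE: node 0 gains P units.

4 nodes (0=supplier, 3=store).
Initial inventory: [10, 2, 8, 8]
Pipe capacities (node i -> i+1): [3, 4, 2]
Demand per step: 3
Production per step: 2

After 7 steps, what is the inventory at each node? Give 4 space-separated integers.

Step 1: demand=3,sold=3 ship[2->3]=2 ship[1->2]=2 ship[0->1]=3 prod=2 -> inv=[9 3 8 7]
Step 2: demand=3,sold=3 ship[2->3]=2 ship[1->2]=3 ship[0->1]=3 prod=2 -> inv=[8 3 9 6]
Step 3: demand=3,sold=3 ship[2->3]=2 ship[1->2]=3 ship[0->1]=3 prod=2 -> inv=[7 3 10 5]
Step 4: demand=3,sold=3 ship[2->3]=2 ship[1->2]=3 ship[0->1]=3 prod=2 -> inv=[6 3 11 4]
Step 5: demand=3,sold=3 ship[2->3]=2 ship[1->2]=3 ship[0->1]=3 prod=2 -> inv=[5 3 12 3]
Step 6: demand=3,sold=3 ship[2->3]=2 ship[1->2]=3 ship[0->1]=3 prod=2 -> inv=[4 3 13 2]
Step 7: demand=3,sold=2 ship[2->3]=2 ship[1->2]=3 ship[0->1]=3 prod=2 -> inv=[3 3 14 2]

3 3 14 2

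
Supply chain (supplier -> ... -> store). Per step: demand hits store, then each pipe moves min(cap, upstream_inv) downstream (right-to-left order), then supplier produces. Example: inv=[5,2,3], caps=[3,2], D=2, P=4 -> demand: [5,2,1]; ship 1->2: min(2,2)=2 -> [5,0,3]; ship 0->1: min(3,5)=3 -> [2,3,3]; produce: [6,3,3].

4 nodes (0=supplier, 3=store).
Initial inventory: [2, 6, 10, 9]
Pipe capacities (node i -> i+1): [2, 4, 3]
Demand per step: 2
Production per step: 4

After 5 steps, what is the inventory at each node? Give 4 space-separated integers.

Step 1: demand=2,sold=2 ship[2->3]=3 ship[1->2]=4 ship[0->1]=2 prod=4 -> inv=[4 4 11 10]
Step 2: demand=2,sold=2 ship[2->3]=3 ship[1->2]=4 ship[0->1]=2 prod=4 -> inv=[6 2 12 11]
Step 3: demand=2,sold=2 ship[2->3]=3 ship[1->2]=2 ship[0->1]=2 prod=4 -> inv=[8 2 11 12]
Step 4: demand=2,sold=2 ship[2->3]=3 ship[1->2]=2 ship[0->1]=2 prod=4 -> inv=[10 2 10 13]
Step 5: demand=2,sold=2 ship[2->3]=3 ship[1->2]=2 ship[0->1]=2 prod=4 -> inv=[12 2 9 14]

12 2 9 14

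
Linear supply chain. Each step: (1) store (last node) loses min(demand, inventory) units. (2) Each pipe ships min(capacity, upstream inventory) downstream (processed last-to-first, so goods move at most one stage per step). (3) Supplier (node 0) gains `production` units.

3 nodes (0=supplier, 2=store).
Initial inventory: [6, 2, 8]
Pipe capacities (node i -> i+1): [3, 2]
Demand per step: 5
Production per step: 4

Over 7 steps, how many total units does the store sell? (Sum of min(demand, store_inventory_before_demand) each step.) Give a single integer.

Step 1: sold=5 (running total=5) -> [7 3 5]
Step 2: sold=5 (running total=10) -> [8 4 2]
Step 3: sold=2 (running total=12) -> [9 5 2]
Step 4: sold=2 (running total=14) -> [10 6 2]
Step 5: sold=2 (running total=16) -> [11 7 2]
Step 6: sold=2 (running total=18) -> [12 8 2]
Step 7: sold=2 (running total=20) -> [13 9 2]

Answer: 20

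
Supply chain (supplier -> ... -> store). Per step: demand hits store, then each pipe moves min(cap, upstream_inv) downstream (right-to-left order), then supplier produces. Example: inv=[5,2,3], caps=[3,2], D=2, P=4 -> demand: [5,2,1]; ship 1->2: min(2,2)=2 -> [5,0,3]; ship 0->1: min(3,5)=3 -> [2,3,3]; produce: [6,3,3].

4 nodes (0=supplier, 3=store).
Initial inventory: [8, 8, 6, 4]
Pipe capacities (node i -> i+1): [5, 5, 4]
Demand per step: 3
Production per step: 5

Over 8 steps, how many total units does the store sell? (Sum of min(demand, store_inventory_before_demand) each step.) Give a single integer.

Answer: 24

Derivation:
Step 1: sold=3 (running total=3) -> [8 8 7 5]
Step 2: sold=3 (running total=6) -> [8 8 8 6]
Step 3: sold=3 (running total=9) -> [8 8 9 7]
Step 4: sold=3 (running total=12) -> [8 8 10 8]
Step 5: sold=3 (running total=15) -> [8 8 11 9]
Step 6: sold=3 (running total=18) -> [8 8 12 10]
Step 7: sold=3 (running total=21) -> [8 8 13 11]
Step 8: sold=3 (running total=24) -> [8 8 14 12]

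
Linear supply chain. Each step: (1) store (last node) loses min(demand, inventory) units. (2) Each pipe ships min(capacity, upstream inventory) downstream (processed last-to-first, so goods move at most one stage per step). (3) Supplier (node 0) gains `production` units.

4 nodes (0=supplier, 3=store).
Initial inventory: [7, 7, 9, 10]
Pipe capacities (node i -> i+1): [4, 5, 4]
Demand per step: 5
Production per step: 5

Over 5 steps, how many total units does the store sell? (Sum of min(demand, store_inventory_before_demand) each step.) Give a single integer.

Step 1: sold=5 (running total=5) -> [8 6 10 9]
Step 2: sold=5 (running total=10) -> [9 5 11 8]
Step 3: sold=5 (running total=15) -> [10 4 12 7]
Step 4: sold=5 (running total=20) -> [11 4 12 6]
Step 5: sold=5 (running total=25) -> [12 4 12 5]

Answer: 25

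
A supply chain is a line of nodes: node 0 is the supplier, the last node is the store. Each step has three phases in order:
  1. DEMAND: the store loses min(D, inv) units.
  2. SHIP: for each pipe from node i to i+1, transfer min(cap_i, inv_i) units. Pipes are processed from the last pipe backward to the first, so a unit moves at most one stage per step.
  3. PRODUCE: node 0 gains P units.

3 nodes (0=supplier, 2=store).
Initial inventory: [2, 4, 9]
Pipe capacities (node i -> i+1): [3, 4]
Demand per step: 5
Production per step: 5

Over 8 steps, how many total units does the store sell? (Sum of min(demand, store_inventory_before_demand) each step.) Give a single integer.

Answer: 30

Derivation:
Step 1: sold=5 (running total=5) -> [5 2 8]
Step 2: sold=5 (running total=10) -> [7 3 5]
Step 3: sold=5 (running total=15) -> [9 3 3]
Step 4: sold=3 (running total=18) -> [11 3 3]
Step 5: sold=3 (running total=21) -> [13 3 3]
Step 6: sold=3 (running total=24) -> [15 3 3]
Step 7: sold=3 (running total=27) -> [17 3 3]
Step 8: sold=3 (running total=30) -> [19 3 3]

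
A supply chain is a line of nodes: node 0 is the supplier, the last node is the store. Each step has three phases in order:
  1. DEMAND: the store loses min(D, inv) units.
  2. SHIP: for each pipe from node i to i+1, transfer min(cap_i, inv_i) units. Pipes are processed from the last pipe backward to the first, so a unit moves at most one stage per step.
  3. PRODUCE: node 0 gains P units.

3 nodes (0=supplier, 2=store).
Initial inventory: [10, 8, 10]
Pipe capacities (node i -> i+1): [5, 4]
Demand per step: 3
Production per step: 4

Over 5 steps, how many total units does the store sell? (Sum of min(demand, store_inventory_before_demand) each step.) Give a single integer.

Answer: 15

Derivation:
Step 1: sold=3 (running total=3) -> [9 9 11]
Step 2: sold=3 (running total=6) -> [8 10 12]
Step 3: sold=3 (running total=9) -> [7 11 13]
Step 4: sold=3 (running total=12) -> [6 12 14]
Step 5: sold=3 (running total=15) -> [5 13 15]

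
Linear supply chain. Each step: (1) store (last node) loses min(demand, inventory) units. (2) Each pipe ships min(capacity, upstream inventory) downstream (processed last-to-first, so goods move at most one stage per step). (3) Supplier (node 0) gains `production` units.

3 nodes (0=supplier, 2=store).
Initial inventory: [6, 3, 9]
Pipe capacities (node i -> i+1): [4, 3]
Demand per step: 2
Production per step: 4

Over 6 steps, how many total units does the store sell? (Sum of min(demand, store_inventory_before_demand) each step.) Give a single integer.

Step 1: sold=2 (running total=2) -> [6 4 10]
Step 2: sold=2 (running total=4) -> [6 5 11]
Step 3: sold=2 (running total=6) -> [6 6 12]
Step 4: sold=2 (running total=8) -> [6 7 13]
Step 5: sold=2 (running total=10) -> [6 8 14]
Step 6: sold=2 (running total=12) -> [6 9 15]

Answer: 12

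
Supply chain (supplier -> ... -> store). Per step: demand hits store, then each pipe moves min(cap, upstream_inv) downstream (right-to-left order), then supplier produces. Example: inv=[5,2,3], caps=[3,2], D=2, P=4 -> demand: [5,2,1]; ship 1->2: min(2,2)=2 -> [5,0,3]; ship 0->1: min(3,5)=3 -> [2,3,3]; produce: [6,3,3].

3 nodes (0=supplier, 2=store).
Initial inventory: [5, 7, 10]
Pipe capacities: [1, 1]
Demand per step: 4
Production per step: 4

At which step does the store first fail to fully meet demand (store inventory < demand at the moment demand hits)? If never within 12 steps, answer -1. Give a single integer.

Step 1: demand=4,sold=4 ship[1->2]=1 ship[0->1]=1 prod=4 -> [8 7 7]
Step 2: demand=4,sold=4 ship[1->2]=1 ship[0->1]=1 prod=4 -> [11 7 4]
Step 3: demand=4,sold=4 ship[1->2]=1 ship[0->1]=1 prod=4 -> [14 7 1]
Step 4: demand=4,sold=1 ship[1->2]=1 ship[0->1]=1 prod=4 -> [17 7 1]
Step 5: demand=4,sold=1 ship[1->2]=1 ship[0->1]=1 prod=4 -> [20 7 1]
Step 6: demand=4,sold=1 ship[1->2]=1 ship[0->1]=1 prod=4 -> [23 7 1]
Step 7: demand=4,sold=1 ship[1->2]=1 ship[0->1]=1 prod=4 -> [26 7 1]
Step 8: demand=4,sold=1 ship[1->2]=1 ship[0->1]=1 prod=4 -> [29 7 1]
Step 9: demand=4,sold=1 ship[1->2]=1 ship[0->1]=1 prod=4 -> [32 7 1]
Step 10: demand=4,sold=1 ship[1->2]=1 ship[0->1]=1 prod=4 -> [35 7 1]
Step 11: demand=4,sold=1 ship[1->2]=1 ship[0->1]=1 prod=4 -> [38 7 1]
Step 12: demand=4,sold=1 ship[1->2]=1 ship[0->1]=1 prod=4 -> [41 7 1]
First stockout at step 4

4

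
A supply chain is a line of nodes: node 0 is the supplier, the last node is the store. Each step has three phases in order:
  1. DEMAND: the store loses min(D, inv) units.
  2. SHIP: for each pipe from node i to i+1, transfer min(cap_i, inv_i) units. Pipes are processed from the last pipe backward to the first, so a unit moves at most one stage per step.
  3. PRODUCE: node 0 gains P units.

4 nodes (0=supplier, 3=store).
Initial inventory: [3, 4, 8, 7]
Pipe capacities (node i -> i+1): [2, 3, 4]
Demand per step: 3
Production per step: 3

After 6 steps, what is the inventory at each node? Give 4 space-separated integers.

Step 1: demand=3,sold=3 ship[2->3]=4 ship[1->2]=3 ship[0->1]=2 prod=3 -> inv=[4 3 7 8]
Step 2: demand=3,sold=3 ship[2->3]=4 ship[1->2]=3 ship[0->1]=2 prod=3 -> inv=[5 2 6 9]
Step 3: demand=3,sold=3 ship[2->3]=4 ship[1->2]=2 ship[0->1]=2 prod=3 -> inv=[6 2 4 10]
Step 4: demand=3,sold=3 ship[2->3]=4 ship[1->2]=2 ship[0->1]=2 prod=3 -> inv=[7 2 2 11]
Step 5: demand=3,sold=3 ship[2->3]=2 ship[1->2]=2 ship[0->1]=2 prod=3 -> inv=[8 2 2 10]
Step 6: demand=3,sold=3 ship[2->3]=2 ship[1->2]=2 ship[0->1]=2 prod=3 -> inv=[9 2 2 9]

9 2 2 9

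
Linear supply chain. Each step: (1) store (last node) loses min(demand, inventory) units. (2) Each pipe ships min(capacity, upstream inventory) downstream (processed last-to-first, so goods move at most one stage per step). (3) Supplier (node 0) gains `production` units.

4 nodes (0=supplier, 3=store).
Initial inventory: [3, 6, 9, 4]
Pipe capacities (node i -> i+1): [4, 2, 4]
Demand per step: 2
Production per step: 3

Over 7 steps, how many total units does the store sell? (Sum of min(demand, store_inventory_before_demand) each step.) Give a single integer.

Answer: 14

Derivation:
Step 1: sold=2 (running total=2) -> [3 7 7 6]
Step 2: sold=2 (running total=4) -> [3 8 5 8]
Step 3: sold=2 (running total=6) -> [3 9 3 10]
Step 4: sold=2 (running total=8) -> [3 10 2 11]
Step 5: sold=2 (running total=10) -> [3 11 2 11]
Step 6: sold=2 (running total=12) -> [3 12 2 11]
Step 7: sold=2 (running total=14) -> [3 13 2 11]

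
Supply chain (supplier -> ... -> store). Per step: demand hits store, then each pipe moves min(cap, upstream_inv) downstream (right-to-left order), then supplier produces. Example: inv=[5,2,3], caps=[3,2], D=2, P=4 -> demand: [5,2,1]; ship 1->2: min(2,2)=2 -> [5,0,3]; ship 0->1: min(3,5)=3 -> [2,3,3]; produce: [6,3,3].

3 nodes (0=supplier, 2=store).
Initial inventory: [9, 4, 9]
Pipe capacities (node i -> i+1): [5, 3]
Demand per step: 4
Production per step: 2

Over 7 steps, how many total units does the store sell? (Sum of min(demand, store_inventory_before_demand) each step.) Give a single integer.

Step 1: sold=4 (running total=4) -> [6 6 8]
Step 2: sold=4 (running total=8) -> [3 8 7]
Step 3: sold=4 (running total=12) -> [2 8 6]
Step 4: sold=4 (running total=16) -> [2 7 5]
Step 5: sold=4 (running total=20) -> [2 6 4]
Step 6: sold=4 (running total=24) -> [2 5 3]
Step 7: sold=3 (running total=27) -> [2 4 3]

Answer: 27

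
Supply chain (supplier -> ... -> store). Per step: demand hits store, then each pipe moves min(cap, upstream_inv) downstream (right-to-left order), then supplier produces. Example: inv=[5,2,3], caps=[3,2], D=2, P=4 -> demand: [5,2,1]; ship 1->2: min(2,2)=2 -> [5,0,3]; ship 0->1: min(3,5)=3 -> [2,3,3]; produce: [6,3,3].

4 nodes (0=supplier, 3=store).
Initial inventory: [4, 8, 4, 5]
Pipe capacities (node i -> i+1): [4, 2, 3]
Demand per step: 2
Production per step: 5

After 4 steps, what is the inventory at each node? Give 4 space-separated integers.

Step 1: demand=2,sold=2 ship[2->3]=3 ship[1->2]=2 ship[0->1]=4 prod=5 -> inv=[5 10 3 6]
Step 2: demand=2,sold=2 ship[2->3]=3 ship[1->2]=2 ship[0->1]=4 prod=5 -> inv=[6 12 2 7]
Step 3: demand=2,sold=2 ship[2->3]=2 ship[1->2]=2 ship[0->1]=4 prod=5 -> inv=[7 14 2 7]
Step 4: demand=2,sold=2 ship[2->3]=2 ship[1->2]=2 ship[0->1]=4 prod=5 -> inv=[8 16 2 7]

8 16 2 7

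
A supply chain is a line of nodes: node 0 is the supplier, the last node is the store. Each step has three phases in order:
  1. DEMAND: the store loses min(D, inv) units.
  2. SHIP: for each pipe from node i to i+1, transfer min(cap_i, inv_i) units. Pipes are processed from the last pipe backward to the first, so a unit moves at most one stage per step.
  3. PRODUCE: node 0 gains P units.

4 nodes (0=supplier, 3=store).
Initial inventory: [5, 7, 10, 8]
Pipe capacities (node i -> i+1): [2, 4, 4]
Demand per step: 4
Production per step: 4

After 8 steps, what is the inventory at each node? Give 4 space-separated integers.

Step 1: demand=4,sold=4 ship[2->3]=4 ship[1->2]=4 ship[0->1]=2 prod=4 -> inv=[7 5 10 8]
Step 2: demand=4,sold=4 ship[2->3]=4 ship[1->2]=4 ship[0->1]=2 prod=4 -> inv=[9 3 10 8]
Step 3: demand=4,sold=4 ship[2->3]=4 ship[1->2]=3 ship[0->1]=2 prod=4 -> inv=[11 2 9 8]
Step 4: demand=4,sold=4 ship[2->3]=4 ship[1->2]=2 ship[0->1]=2 prod=4 -> inv=[13 2 7 8]
Step 5: demand=4,sold=4 ship[2->3]=4 ship[1->2]=2 ship[0->1]=2 prod=4 -> inv=[15 2 5 8]
Step 6: demand=4,sold=4 ship[2->3]=4 ship[1->2]=2 ship[0->1]=2 prod=4 -> inv=[17 2 3 8]
Step 7: demand=4,sold=4 ship[2->3]=3 ship[1->2]=2 ship[0->1]=2 prod=4 -> inv=[19 2 2 7]
Step 8: demand=4,sold=4 ship[2->3]=2 ship[1->2]=2 ship[0->1]=2 prod=4 -> inv=[21 2 2 5]

21 2 2 5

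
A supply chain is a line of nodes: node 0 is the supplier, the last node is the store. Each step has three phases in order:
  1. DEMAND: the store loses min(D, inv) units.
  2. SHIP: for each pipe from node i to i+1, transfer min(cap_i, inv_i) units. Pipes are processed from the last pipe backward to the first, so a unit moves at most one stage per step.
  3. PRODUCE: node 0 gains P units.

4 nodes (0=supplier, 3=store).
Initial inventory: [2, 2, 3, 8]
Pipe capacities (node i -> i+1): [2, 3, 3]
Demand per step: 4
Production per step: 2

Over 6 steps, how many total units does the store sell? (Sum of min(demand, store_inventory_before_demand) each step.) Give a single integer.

Step 1: sold=4 (running total=4) -> [2 2 2 7]
Step 2: sold=4 (running total=8) -> [2 2 2 5]
Step 3: sold=4 (running total=12) -> [2 2 2 3]
Step 4: sold=3 (running total=15) -> [2 2 2 2]
Step 5: sold=2 (running total=17) -> [2 2 2 2]
Step 6: sold=2 (running total=19) -> [2 2 2 2]

Answer: 19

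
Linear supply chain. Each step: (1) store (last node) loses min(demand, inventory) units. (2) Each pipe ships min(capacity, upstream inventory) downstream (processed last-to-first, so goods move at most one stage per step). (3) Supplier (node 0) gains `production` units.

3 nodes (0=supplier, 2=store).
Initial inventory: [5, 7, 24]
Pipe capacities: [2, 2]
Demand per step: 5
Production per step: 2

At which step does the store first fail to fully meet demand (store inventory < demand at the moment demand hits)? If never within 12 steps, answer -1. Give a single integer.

Step 1: demand=5,sold=5 ship[1->2]=2 ship[0->1]=2 prod=2 -> [5 7 21]
Step 2: demand=5,sold=5 ship[1->2]=2 ship[0->1]=2 prod=2 -> [5 7 18]
Step 3: demand=5,sold=5 ship[1->2]=2 ship[0->1]=2 prod=2 -> [5 7 15]
Step 4: demand=5,sold=5 ship[1->2]=2 ship[0->1]=2 prod=2 -> [5 7 12]
Step 5: demand=5,sold=5 ship[1->2]=2 ship[0->1]=2 prod=2 -> [5 7 9]
Step 6: demand=5,sold=5 ship[1->2]=2 ship[0->1]=2 prod=2 -> [5 7 6]
Step 7: demand=5,sold=5 ship[1->2]=2 ship[0->1]=2 prod=2 -> [5 7 3]
Step 8: demand=5,sold=3 ship[1->2]=2 ship[0->1]=2 prod=2 -> [5 7 2]
Step 9: demand=5,sold=2 ship[1->2]=2 ship[0->1]=2 prod=2 -> [5 7 2]
Step 10: demand=5,sold=2 ship[1->2]=2 ship[0->1]=2 prod=2 -> [5 7 2]
Step 11: demand=5,sold=2 ship[1->2]=2 ship[0->1]=2 prod=2 -> [5 7 2]
Step 12: demand=5,sold=2 ship[1->2]=2 ship[0->1]=2 prod=2 -> [5 7 2]
First stockout at step 8

8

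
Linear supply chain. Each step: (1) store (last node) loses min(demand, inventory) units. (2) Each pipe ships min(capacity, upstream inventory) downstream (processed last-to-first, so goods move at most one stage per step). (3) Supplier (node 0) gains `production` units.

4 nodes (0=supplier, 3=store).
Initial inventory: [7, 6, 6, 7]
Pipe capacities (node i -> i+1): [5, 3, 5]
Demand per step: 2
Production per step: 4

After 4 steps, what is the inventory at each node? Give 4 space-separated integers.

Step 1: demand=2,sold=2 ship[2->3]=5 ship[1->2]=3 ship[0->1]=5 prod=4 -> inv=[6 8 4 10]
Step 2: demand=2,sold=2 ship[2->3]=4 ship[1->2]=3 ship[0->1]=5 prod=4 -> inv=[5 10 3 12]
Step 3: demand=2,sold=2 ship[2->3]=3 ship[1->2]=3 ship[0->1]=5 prod=4 -> inv=[4 12 3 13]
Step 4: demand=2,sold=2 ship[2->3]=3 ship[1->2]=3 ship[0->1]=4 prod=4 -> inv=[4 13 3 14]

4 13 3 14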